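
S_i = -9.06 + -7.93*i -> [-9.06, -16.99, -24.92, -32.85, -40.78]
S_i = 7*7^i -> [7, 49, 343, 2401, 16807]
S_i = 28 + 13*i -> [28, 41, 54, 67, 80]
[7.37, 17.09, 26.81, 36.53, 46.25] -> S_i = 7.37 + 9.72*i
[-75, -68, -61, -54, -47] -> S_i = -75 + 7*i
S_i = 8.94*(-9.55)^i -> [8.94, -85.38, 815.35, -7786.6, 74361.99]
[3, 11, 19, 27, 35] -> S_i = 3 + 8*i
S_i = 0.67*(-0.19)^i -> [0.67, -0.13, 0.02, -0.0, 0.0]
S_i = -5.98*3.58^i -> [-5.98, -21.41, -76.64, -274.38, -982.28]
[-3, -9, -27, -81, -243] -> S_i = -3*3^i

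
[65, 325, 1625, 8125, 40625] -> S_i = 65*5^i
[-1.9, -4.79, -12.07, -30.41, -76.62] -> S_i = -1.90*2.52^i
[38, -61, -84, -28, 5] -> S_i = Random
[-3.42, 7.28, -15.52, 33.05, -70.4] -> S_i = -3.42*(-2.13)^i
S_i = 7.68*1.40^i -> [7.68, 10.75, 15.05, 21.07, 29.5]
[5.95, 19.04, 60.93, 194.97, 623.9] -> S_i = 5.95*3.20^i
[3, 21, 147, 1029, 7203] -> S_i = 3*7^i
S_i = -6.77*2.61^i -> [-6.77, -17.67, -46.12, -120.37, -314.16]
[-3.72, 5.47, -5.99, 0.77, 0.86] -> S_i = Random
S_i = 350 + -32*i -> [350, 318, 286, 254, 222]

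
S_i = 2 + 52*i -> [2, 54, 106, 158, 210]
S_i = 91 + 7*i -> [91, 98, 105, 112, 119]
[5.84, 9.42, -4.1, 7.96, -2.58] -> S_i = Random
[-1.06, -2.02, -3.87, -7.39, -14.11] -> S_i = -1.06*1.91^i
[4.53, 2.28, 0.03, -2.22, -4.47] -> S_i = 4.53 + -2.25*i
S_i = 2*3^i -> [2, 6, 18, 54, 162]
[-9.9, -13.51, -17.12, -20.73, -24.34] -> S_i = -9.90 + -3.61*i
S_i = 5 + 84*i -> [5, 89, 173, 257, 341]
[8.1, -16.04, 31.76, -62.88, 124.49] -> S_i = 8.10*(-1.98)^i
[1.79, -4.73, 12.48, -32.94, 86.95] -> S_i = 1.79*(-2.64)^i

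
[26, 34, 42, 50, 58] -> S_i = 26 + 8*i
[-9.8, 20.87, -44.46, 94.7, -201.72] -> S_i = -9.80*(-2.13)^i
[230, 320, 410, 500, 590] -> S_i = 230 + 90*i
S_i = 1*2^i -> [1, 2, 4, 8, 16]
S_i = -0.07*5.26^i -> [-0.07, -0.37, -1.94, -10.19, -53.58]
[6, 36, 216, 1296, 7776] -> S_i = 6*6^i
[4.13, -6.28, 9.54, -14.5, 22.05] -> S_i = 4.13*(-1.52)^i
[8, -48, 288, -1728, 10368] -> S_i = 8*-6^i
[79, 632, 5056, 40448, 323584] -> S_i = 79*8^i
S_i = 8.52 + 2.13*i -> [8.52, 10.65, 12.78, 14.91, 17.04]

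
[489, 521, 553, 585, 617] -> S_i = 489 + 32*i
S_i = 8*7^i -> [8, 56, 392, 2744, 19208]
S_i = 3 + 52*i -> [3, 55, 107, 159, 211]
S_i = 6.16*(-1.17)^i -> [6.16, -7.21, 8.43, -9.87, 11.54]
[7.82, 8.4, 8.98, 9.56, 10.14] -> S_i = 7.82 + 0.58*i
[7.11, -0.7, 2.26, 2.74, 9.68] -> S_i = Random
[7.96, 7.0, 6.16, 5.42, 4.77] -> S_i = 7.96*0.88^i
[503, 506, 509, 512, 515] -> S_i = 503 + 3*i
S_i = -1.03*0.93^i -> [-1.03, -0.96, -0.89, -0.83, -0.77]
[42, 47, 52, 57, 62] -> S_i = 42 + 5*i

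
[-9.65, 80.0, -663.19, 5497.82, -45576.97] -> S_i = -9.65*(-8.29)^i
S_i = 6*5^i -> [6, 30, 150, 750, 3750]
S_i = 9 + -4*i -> [9, 5, 1, -3, -7]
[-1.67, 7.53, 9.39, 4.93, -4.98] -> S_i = Random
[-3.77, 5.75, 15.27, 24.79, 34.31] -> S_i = -3.77 + 9.52*i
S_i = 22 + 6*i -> [22, 28, 34, 40, 46]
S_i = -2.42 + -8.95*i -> [-2.42, -11.37, -20.32, -29.27, -38.22]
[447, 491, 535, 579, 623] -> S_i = 447 + 44*i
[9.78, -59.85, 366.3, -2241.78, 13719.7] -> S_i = 9.78*(-6.12)^i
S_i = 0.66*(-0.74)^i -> [0.66, -0.49, 0.36, -0.27, 0.2]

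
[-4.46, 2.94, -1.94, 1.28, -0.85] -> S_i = -4.46*(-0.66)^i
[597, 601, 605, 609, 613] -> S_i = 597 + 4*i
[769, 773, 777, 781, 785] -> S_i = 769 + 4*i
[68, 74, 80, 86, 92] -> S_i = 68 + 6*i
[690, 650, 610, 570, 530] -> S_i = 690 + -40*i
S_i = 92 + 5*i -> [92, 97, 102, 107, 112]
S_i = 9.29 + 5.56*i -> [9.29, 14.85, 20.41, 25.97, 31.53]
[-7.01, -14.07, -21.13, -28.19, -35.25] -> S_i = -7.01 + -7.06*i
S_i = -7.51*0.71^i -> [-7.51, -5.33, -3.79, -2.69, -1.91]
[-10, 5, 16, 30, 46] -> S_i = Random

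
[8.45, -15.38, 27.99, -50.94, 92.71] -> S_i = 8.45*(-1.82)^i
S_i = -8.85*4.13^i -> [-8.85, -36.55, -150.95, -623.44, -2574.8]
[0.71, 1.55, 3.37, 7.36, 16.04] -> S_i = 0.71*2.18^i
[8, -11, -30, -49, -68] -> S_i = 8 + -19*i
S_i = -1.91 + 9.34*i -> [-1.91, 7.43, 16.77, 26.11, 35.45]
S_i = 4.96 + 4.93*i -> [4.96, 9.89, 14.82, 19.75, 24.68]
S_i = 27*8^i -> [27, 216, 1728, 13824, 110592]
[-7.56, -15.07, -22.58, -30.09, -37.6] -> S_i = -7.56 + -7.51*i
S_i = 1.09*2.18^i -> [1.09, 2.38, 5.18, 11.29, 24.62]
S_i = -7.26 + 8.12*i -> [-7.26, 0.86, 8.98, 17.1, 25.22]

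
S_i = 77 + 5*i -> [77, 82, 87, 92, 97]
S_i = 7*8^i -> [7, 56, 448, 3584, 28672]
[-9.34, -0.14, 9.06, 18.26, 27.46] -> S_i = -9.34 + 9.20*i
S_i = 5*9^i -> [5, 45, 405, 3645, 32805]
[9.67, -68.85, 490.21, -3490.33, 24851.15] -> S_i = 9.67*(-7.12)^i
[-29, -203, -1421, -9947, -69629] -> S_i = -29*7^i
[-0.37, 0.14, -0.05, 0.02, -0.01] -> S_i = -0.37*(-0.38)^i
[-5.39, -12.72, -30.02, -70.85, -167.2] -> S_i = -5.39*2.36^i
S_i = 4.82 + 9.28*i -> [4.82, 14.1, 23.38, 32.66, 41.94]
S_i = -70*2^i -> [-70, -140, -280, -560, -1120]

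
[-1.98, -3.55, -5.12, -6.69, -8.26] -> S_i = -1.98 + -1.57*i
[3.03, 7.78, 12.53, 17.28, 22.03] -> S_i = 3.03 + 4.75*i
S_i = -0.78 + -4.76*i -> [-0.78, -5.54, -10.3, -15.06, -19.82]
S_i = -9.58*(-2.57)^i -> [-9.58, 24.62, -63.27, 162.62, -417.92]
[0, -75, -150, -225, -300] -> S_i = 0 + -75*i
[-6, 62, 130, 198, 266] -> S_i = -6 + 68*i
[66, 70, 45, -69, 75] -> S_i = Random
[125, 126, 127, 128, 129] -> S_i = 125 + 1*i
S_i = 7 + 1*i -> [7, 8, 9, 10, 11]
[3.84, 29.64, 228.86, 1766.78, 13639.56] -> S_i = 3.84*7.72^i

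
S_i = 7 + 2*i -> [7, 9, 11, 13, 15]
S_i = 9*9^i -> [9, 81, 729, 6561, 59049]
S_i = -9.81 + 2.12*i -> [-9.81, -7.69, -5.57, -3.45, -1.33]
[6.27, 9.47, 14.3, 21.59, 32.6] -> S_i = 6.27*1.51^i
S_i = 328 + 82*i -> [328, 410, 492, 574, 656]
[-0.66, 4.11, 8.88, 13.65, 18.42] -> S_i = -0.66 + 4.77*i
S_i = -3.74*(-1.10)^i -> [-3.74, 4.11, -4.53, 4.98, -5.48]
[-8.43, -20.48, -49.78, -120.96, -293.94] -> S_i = -8.43*2.43^i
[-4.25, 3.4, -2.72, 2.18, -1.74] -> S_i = -4.25*(-0.80)^i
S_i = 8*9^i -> [8, 72, 648, 5832, 52488]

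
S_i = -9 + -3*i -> [-9, -12, -15, -18, -21]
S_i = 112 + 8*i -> [112, 120, 128, 136, 144]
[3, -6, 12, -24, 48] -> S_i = 3*-2^i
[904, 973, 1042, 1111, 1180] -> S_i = 904 + 69*i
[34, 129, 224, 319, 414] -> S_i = 34 + 95*i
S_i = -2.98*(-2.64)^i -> [-2.98, 7.87, -20.77, 54.83, -144.75]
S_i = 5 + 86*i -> [5, 91, 177, 263, 349]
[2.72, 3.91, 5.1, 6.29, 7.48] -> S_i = 2.72 + 1.19*i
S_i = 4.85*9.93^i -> [4.85, 48.16, 478.23, 4748.86, 47156.19]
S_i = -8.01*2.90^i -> [-8.01, -23.23, -67.36, -195.36, -566.53]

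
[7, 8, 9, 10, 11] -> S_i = 7 + 1*i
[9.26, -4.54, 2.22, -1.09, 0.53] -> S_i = 9.26*(-0.49)^i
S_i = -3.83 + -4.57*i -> [-3.83, -8.4, -12.97, -17.54, -22.11]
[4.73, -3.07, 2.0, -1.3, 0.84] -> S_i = 4.73*(-0.65)^i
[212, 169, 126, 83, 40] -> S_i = 212 + -43*i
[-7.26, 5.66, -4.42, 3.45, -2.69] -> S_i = -7.26*(-0.78)^i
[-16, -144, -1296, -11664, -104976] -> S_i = -16*9^i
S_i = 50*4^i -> [50, 200, 800, 3200, 12800]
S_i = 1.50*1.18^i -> [1.5, 1.77, 2.09, 2.46, 2.91]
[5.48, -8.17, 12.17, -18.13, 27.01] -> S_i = 5.48*(-1.49)^i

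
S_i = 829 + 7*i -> [829, 836, 843, 850, 857]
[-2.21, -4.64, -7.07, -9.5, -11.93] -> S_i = -2.21 + -2.43*i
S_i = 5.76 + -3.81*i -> [5.76, 1.95, -1.86, -5.67, -9.48]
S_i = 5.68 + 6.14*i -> [5.68, 11.82, 17.96, 24.1, 30.24]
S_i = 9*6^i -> [9, 54, 324, 1944, 11664]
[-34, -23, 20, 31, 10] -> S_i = Random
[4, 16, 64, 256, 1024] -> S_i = 4*4^i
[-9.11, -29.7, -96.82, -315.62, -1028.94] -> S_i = -9.11*3.26^i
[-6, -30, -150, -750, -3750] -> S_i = -6*5^i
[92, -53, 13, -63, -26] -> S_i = Random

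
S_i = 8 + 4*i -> [8, 12, 16, 20, 24]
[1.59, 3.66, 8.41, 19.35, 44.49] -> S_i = 1.59*2.30^i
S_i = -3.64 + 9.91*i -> [-3.64, 6.27, 16.18, 26.09, 36.0]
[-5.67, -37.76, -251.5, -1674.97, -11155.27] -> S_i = -5.67*6.66^i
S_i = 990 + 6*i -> [990, 996, 1002, 1008, 1014]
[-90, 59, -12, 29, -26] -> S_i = Random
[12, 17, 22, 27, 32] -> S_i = 12 + 5*i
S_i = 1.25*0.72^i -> [1.25, 0.9, 0.65, 0.47, 0.34]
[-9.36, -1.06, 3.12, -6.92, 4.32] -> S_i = Random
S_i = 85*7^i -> [85, 595, 4165, 29155, 204085]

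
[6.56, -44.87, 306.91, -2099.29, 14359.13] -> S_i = 6.56*(-6.84)^i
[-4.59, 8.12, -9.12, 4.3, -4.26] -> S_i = Random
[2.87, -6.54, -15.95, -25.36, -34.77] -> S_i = 2.87 + -9.41*i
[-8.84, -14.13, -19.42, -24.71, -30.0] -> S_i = -8.84 + -5.29*i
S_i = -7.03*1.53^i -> [-7.03, -10.76, -16.46, -25.18, -38.52]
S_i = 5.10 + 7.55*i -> [5.1, 12.65, 20.2, 27.75, 35.3]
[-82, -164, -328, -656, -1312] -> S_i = -82*2^i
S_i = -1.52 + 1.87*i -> [-1.52, 0.35, 2.22, 4.09, 5.96]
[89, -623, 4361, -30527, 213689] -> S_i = 89*-7^i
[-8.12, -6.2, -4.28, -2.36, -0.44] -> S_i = -8.12 + 1.92*i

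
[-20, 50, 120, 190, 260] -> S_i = -20 + 70*i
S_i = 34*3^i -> [34, 102, 306, 918, 2754]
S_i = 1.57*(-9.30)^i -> [1.57, -14.6, 135.79, -1262.84, 11744.42]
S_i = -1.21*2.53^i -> [-1.21, -3.06, -7.75, -19.6, -49.58]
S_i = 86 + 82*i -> [86, 168, 250, 332, 414]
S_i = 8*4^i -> [8, 32, 128, 512, 2048]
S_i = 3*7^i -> [3, 21, 147, 1029, 7203]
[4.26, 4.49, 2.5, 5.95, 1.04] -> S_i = Random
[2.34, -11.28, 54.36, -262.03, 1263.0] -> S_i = 2.34*(-4.82)^i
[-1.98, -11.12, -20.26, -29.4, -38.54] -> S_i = -1.98 + -9.14*i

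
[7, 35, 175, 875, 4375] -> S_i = 7*5^i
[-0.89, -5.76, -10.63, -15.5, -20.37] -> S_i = -0.89 + -4.87*i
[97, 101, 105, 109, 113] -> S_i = 97 + 4*i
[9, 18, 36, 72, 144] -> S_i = 9*2^i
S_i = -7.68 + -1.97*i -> [-7.68, -9.65, -11.62, -13.59, -15.56]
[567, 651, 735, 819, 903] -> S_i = 567 + 84*i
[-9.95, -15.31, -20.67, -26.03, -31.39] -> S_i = -9.95 + -5.36*i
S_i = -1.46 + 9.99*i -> [-1.46, 8.53, 18.52, 28.51, 38.5]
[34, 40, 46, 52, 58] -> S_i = 34 + 6*i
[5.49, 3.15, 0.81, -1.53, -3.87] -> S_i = 5.49 + -2.34*i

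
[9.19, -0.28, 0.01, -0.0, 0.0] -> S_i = 9.19*(-0.03)^i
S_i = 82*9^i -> [82, 738, 6642, 59778, 538002]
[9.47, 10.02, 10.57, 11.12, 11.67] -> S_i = 9.47 + 0.55*i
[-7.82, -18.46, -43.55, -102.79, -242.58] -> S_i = -7.82*2.36^i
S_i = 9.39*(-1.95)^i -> [9.39, -18.31, 35.71, -69.63, 135.77]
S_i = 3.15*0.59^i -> [3.15, 1.86, 1.1, 0.65, 0.38]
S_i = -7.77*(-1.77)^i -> [-7.77, 13.75, -24.34, 43.09, -76.26]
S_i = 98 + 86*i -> [98, 184, 270, 356, 442]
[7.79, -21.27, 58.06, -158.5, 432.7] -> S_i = 7.79*(-2.73)^i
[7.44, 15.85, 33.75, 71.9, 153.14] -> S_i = 7.44*2.13^i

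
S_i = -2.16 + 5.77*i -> [-2.16, 3.61, 9.38, 15.15, 20.92]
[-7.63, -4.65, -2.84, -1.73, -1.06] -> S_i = -7.63*0.61^i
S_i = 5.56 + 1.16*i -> [5.56, 6.72, 7.88, 9.04, 10.2]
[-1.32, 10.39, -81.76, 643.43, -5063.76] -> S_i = -1.32*(-7.87)^i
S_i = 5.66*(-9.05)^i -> [5.66, -51.22, 463.57, -4195.29, 37967.39]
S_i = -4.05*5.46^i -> [-4.05, -22.11, -120.74, -659.22, -3599.36]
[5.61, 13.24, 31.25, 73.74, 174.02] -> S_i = 5.61*2.36^i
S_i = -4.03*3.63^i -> [-4.03, -14.63, -53.1, -192.76, -699.73]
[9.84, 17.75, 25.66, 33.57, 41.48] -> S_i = 9.84 + 7.91*i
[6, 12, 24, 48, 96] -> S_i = 6*2^i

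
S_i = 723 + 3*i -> [723, 726, 729, 732, 735]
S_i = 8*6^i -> [8, 48, 288, 1728, 10368]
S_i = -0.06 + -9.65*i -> [-0.06, -9.71, -19.36, -29.01, -38.66]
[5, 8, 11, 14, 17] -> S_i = 5 + 3*i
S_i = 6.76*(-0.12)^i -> [6.76, -0.81, 0.1, -0.01, 0.0]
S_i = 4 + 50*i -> [4, 54, 104, 154, 204]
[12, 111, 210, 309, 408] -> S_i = 12 + 99*i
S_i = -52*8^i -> [-52, -416, -3328, -26624, -212992]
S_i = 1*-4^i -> [1, -4, 16, -64, 256]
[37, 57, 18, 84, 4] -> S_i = Random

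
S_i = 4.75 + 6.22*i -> [4.75, 10.97, 17.19, 23.41, 29.63]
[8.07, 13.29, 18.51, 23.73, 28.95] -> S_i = 8.07 + 5.22*i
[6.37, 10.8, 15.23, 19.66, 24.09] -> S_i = 6.37 + 4.43*i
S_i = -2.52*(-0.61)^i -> [-2.52, 1.54, -0.94, 0.57, -0.35]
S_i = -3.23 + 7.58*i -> [-3.23, 4.35, 11.93, 19.51, 27.09]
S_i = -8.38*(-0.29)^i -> [-8.38, 2.43, -0.7, 0.2, -0.06]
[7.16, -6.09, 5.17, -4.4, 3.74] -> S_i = 7.16*(-0.85)^i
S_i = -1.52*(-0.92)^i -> [-1.52, 1.4, -1.29, 1.18, -1.09]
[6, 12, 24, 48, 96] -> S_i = 6*2^i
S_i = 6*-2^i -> [6, -12, 24, -48, 96]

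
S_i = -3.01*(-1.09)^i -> [-3.01, 3.28, -3.58, 3.9, -4.25]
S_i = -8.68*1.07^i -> [-8.68, -9.29, -9.94, -10.63, -11.38]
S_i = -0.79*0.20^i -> [-0.79, -0.16, -0.03, -0.01, -0.0]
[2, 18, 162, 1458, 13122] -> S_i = 2*9^i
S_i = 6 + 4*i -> [6, 10, 14, 18, 22]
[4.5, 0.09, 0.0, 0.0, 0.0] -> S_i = 4.50*0.02^i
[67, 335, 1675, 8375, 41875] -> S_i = 67*5^i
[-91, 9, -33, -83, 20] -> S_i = Random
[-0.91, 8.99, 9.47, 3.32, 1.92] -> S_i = Random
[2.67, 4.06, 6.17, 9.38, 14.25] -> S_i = 2.67*1.52^i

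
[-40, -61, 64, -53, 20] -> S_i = Random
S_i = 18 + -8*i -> [18, 10, 2, -6, -14]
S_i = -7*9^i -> [-7, -63, -567, -5103, -45927]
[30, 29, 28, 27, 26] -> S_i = 30 + -1*i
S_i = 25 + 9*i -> [25, 34, 43, 52, 61]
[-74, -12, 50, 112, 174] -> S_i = -74 + 62*i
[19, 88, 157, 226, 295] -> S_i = 19 + 69*i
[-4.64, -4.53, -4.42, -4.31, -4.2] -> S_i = -4.64 + 0.11*i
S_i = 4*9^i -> [4, 36, 324, 2916, 26244]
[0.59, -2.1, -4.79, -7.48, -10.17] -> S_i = 0.59 + -2.69*i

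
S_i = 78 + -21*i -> [78, 57, 36, 15, -6]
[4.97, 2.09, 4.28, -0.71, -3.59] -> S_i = Random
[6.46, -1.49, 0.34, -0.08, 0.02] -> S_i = 6.46*(-0.23)^i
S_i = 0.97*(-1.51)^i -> [0.97, -1.46, 2.21, -3.34, 5.04]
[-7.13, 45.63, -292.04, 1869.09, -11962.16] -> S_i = -7.13*(-6.40)^i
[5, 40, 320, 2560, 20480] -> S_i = 5*8^i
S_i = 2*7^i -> [2, 14, 98, 686, 4802]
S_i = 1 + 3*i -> [1, 4, 7, 10, 13]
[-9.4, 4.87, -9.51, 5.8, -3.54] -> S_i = Random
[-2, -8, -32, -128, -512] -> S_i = -2*4^i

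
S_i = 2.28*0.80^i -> [2.28, 1.82, 1.46, 1.17, 0.93]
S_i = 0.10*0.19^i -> [0.1, 0.02, 0.0, 0.0, 0.0]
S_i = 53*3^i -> [53, 159, 477, 1431, 4293]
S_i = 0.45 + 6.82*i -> [0.45, 7.27, 14.09, 20.91, 27.73]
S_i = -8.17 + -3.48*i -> [-8.17, -11.65, -15.13, -18.61, -22.09]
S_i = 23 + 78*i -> [23, 101, 179, 257, 335]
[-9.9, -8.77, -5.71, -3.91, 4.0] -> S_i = Random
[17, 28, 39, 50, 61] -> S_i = 17 + 11*i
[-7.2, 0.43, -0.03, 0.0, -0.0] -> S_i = -7.20*(-0.06)^i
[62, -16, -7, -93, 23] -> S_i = Random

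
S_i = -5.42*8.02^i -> [-5.42, -43.47, -348.62, -2795.9, -22423.16]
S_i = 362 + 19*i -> [362, 381, 400, 419, 438]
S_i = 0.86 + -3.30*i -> [0.86, -2.44, -5.74, -9.04, -12.34]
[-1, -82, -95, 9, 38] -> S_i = Random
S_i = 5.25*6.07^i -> [5.25, 31.87, 193.44, 1174.15, 7127.12]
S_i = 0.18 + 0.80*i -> [0.18, 0.98, 1.78, 2.58, 3.38]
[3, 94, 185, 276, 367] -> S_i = 3 + 91*i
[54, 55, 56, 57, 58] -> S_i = 54 + 1*i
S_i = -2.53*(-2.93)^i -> [-2.53, 7.41, -21.72, 63.64, -186.46]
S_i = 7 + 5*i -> [7, 12, 17, 22, 27]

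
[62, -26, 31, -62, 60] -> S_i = Random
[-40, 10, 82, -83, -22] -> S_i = Random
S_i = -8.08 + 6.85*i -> [-8.08, -1.23, 5.62, 12.47, 19.32]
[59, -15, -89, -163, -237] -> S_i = 59 + -74*i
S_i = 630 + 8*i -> [630, 638, 646, 654, 662]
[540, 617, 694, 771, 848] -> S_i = 540 + 77*i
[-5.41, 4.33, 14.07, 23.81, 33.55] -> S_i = -5.41 + 9.74*i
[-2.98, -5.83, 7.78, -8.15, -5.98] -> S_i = Random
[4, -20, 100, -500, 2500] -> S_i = 4*-5^i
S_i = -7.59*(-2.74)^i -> [-7.59, 20.8, -56.98, 156.13, -427.8]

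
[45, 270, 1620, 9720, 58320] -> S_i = 45*6^i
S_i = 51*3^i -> [51, 153, 459, 1377, 4131]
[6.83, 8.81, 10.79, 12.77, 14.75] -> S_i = 6.83 + 1.98*i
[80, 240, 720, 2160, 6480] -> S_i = 80*3^i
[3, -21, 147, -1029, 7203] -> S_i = 3*-7^i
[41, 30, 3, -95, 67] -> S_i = Random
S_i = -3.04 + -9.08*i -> [-3.04, -12.12, -21.2, -30.28, -39.36]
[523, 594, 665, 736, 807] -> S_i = 523 + 71*i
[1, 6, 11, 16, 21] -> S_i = 1 + 5*i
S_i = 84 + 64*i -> [84, 148, 212, 276, 340]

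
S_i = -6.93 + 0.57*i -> [-6.93, -6.36, -5.79, -5.22, -4.65]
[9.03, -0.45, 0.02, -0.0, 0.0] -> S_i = 9.03*(-0.05)^i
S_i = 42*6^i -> [42, 252, 1512, 9072, 54432]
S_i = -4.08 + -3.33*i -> [-4.08, -7.41, -10.74, -14.07, -17.4]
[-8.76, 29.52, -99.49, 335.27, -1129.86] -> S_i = -8.76*(-3.37)^i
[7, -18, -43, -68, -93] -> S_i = 7 + -25*i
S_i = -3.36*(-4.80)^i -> [-3.36, 16.13, -77.41, 371.59, -1783.63]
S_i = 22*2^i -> [22, 44, 88, 176, 352]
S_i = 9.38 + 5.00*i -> [9.38, 14.38, 19.38, 24.38, 29.38]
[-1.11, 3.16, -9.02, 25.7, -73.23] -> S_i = -1.11*(-2.85)^i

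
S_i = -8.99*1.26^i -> [-8.99, -11.33, -14.27, -17.98, -22.66]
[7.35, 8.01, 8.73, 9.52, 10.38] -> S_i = 7.35*1.09^i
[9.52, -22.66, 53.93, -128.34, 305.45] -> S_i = 9.52*(-2.38)^i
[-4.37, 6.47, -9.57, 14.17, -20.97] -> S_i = -4.37*(-1.48)^i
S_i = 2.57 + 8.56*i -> [2.57, 11.13, 19.69, 28.25, 36.81]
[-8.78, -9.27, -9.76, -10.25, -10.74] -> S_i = -8.78 + -0.49*i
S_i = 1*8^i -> [1, 8, 64, 512, 4096]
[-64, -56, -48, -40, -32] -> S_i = -64 + 8*i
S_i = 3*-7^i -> [3, -21, 147, -1029, 7203]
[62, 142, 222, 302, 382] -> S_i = 62 + 80*i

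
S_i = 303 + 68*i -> [303, 371, 439, 507, 575]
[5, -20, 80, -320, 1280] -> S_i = 5*-4^i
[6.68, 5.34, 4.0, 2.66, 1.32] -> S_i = 6.68 + -1.34*i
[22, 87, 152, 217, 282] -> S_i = 22 + 65*i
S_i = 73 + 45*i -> [73, 118, 163, 208, 253]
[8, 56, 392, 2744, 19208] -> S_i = 8*7^i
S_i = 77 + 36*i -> [77, 113, 149, 185, 221]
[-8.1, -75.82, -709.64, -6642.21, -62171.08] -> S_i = -8.10*9.36^i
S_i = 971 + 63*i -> [971, 1034, 1097, 1160, 1223]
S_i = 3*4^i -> [3, 12, 48, 192, 768]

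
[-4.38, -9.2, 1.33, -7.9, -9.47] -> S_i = Random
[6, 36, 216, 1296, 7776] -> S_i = 6*6^i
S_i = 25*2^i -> [25, 50, 100, 200, 400]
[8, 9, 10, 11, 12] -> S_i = 8 + 1*i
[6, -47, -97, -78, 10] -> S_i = Random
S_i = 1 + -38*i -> [1, -37, -75, -113, -151]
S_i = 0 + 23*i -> [0, 23, 46, 69, 92]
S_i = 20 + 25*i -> [20, 45, 70, 95, 120]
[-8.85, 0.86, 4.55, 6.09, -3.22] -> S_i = Random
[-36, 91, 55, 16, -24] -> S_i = Random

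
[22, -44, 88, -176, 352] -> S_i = 22*-2^i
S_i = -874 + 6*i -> [-874, -868, -862, -856, -850]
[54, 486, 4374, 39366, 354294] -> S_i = 54*9^i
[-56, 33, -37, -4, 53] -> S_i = Random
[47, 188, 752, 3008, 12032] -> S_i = 47*4^i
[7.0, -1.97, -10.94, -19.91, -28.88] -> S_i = 7.00 + -8.97*i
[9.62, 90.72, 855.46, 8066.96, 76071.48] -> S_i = 9.62*9.43^i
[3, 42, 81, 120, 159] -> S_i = 3 + 39*i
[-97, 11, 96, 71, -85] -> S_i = Random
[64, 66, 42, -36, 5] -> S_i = Random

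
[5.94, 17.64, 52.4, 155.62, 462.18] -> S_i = 5.94*2.97^i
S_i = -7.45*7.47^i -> [-7.45, -55.65, -415.72, -3105.4, -23197.37]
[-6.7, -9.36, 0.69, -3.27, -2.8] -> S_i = Random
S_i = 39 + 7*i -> [39, 46, 53, 60, 67]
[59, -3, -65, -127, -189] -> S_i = 59 + -62*i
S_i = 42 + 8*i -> [42, 50, 58, 66, 74]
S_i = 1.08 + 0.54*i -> [1.08, 1.62, 2.16, 2.7, 3.24]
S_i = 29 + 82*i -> [29, 111, 193, 275, 357]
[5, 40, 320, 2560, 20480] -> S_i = 5*8^i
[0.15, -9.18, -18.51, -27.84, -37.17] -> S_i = 0.15 + -9.33*i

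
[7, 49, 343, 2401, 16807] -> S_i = 7*7^i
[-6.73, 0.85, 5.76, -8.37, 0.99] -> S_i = Random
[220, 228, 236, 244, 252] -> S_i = 220 + 8*i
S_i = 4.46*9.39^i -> [4.46, 41.88, 393.25, 3692.59, 34673.46]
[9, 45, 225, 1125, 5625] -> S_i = 9*5^i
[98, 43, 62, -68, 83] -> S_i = Random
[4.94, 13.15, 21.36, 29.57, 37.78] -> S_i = 4.94 + 8.21*i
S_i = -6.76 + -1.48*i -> [-6.76, -8.24, -9.72, -11.2, -12.68]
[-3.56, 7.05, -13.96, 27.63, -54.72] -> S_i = -3.56*(-1.98)^i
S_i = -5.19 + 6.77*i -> [-5.19, 1.58, 8.35, 15.12, 21.89]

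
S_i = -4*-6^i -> [-4, 24, -144, 864, -5184]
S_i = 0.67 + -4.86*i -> [0.67, -4.19, -9.05, -13.91, -18.77]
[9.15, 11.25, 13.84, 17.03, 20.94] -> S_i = 9.15*1.23^i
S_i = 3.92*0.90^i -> [3.92, 3.53, 3.18, 2.86, 2.57]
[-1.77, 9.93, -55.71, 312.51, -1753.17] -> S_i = -1.77*(-5.61)^i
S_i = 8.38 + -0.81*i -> [8.38, 7.57, 6.76, 5.95, 5.14]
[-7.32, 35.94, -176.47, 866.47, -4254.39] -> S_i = -7.32*(-4.91)^i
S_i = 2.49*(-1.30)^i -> [2.49, -3.24, 4.21, -5.47, 7.11]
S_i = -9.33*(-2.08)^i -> [-9.33, 19.41, -40.37, 83.96, -174.64]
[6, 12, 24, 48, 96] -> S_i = 6*2^i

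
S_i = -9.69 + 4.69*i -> [-9.69, -5.0, -0.31, 4.38, 9.07]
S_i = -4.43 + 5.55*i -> [-4.43, 1.12, 6.67, 12.22, 17.77]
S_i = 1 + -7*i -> [1, -6, -13, -20, -27]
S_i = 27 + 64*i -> [27, 91, 155, 219, 283]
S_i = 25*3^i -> [25, 75, 225, 675, 2025]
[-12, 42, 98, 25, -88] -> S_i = Random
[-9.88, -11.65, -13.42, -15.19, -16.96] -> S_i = -9.88 + -1.77*i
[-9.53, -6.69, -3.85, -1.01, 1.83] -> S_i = -9.53 + 2.84*i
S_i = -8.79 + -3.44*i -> [-8.79, -12.23, -15.67, -19.11, -22.55]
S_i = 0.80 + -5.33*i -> [0.8, -4.53, -9.86, -15.19, -20.52]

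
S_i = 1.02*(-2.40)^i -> [1.02, -2.45, 5.88, -14.1, 33.84]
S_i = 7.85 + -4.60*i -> [7.85, 3.25, -1.35, -5.95, -10.55]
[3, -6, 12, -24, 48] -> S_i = 3*-2^i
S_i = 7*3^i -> [7, 21, 63, 189, 567]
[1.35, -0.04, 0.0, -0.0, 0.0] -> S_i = 1.35*(-0.03)^i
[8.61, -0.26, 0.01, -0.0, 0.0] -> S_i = 8.61*(-0.03)^i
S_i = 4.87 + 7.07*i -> [4.87, 11.94, 19.01, 26.08, 33.15]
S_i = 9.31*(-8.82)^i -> [9.31, -82.11, 724.25, -6387.86, 56340.93]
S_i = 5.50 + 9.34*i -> [5.5, 14.84, 24.18, 33.52, 42.86]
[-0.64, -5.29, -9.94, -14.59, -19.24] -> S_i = -0.64 + -4.65*i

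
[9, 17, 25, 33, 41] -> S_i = 9 + 8*i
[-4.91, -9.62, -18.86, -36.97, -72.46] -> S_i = -4.91*1.96^i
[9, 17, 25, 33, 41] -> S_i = 9 + 8*i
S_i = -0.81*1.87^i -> [-0.81, -1.51, -2.83, -5.3, -9.9]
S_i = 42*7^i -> [42, 294, 2058, 14406, 100842]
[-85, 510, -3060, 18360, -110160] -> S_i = -85*-6^i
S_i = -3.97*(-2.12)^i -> [-3.97, 8.42, -17.84, 37.83, -80.19]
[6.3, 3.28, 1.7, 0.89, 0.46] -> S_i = 6.30*0.52^i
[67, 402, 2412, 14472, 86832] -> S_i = 67*6^i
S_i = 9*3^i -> [9, 27, 81, 243, 729]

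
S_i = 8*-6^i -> [8, -48, 288, -1728, 10368]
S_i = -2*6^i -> [-2, -12, -72, -432, -2592]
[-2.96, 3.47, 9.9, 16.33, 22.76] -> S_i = -2.96 + 6.43*i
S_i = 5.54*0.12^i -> [5.54, 0.66, 0.08, 0.01, 0.0]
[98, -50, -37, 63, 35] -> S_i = Random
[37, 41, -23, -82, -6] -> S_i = Random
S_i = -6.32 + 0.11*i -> [-6.32, -6.21, -6.1, -5.99, -5.88]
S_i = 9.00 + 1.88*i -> [9.0, 10.88, 12.76, 14.64, 16.52]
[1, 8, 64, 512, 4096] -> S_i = 1*8^i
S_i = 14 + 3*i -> [14, 17, 20, 23, 26]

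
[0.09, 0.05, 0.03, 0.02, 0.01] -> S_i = 0.09*0.60^i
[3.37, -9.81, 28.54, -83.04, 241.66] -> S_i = 3.37*(-2.91)^i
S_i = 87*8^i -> [87, 696, 5568, 44544, 356352]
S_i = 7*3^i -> [7, 21, 63, 189, 567]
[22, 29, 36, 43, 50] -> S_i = 22 + 7*i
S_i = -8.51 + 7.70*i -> [-8.51, -0.81, 6.89, 14.59, 22.29]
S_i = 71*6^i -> [71, 426, 2556, 15336, 92016]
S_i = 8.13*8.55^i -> [8.13, 69.51, 594.32, 5081.46, 43446.52]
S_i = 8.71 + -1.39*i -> [8.71, 7.32, 5.93, 4.54, 3.15]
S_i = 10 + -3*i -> [10, 7, 4, 1, -2]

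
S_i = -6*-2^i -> [-6, 12, -24, 48, -96]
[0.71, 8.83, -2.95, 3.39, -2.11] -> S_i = Random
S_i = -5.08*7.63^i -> [-5.08, -38.76, -295.74, -2256.51, -17217.17]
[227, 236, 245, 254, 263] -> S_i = 227 + 9*i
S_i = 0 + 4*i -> [0, 4, 8, 12, 16]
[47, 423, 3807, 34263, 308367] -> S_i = 47*9^i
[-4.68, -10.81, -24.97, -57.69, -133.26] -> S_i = -4.68*2.31^i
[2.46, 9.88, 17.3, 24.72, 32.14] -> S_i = 2.46 + 7.42*i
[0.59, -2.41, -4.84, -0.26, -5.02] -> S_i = Random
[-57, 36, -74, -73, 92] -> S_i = Random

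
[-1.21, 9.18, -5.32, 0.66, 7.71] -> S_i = Random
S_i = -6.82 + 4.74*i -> [-6.82, -2.08, 2.66, 7.4, 12.14]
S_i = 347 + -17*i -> [347, 330, 313, 296, 279]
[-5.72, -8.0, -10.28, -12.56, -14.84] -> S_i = -5.72 + -2.28*i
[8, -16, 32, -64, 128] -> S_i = 8*-2^i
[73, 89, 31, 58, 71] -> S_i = Random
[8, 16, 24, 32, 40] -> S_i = 8 + 8*i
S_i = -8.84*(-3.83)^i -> [-8.84, 33.86, -129.67, 496.65, -1902.16]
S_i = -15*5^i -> [-15, -75, -375, -1875, -9375]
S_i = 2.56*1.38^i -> [2.56, 3.53, 4.88, 6.73, 9.28]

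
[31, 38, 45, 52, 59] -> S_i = 31 + 7*i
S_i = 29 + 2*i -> [29, 31, 33, 35, 37]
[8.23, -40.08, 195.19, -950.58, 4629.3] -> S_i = 8.23*(-4.87)^i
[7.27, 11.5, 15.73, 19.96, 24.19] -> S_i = 7.27 + 4.23*i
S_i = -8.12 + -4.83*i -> [-8.12, -12.95, -17.78, -22.61, -27.44]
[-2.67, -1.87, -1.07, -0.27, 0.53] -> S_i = -2.67 + 0.80*i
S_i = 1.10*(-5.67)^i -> [1.1, -6.24, 35.36, -200.51, 1136.91]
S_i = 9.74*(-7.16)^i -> [9.74, -69.74, 499.33, -3575.18, 25598.3]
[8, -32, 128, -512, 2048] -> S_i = 8*-4^i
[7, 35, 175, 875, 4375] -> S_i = 7*5^i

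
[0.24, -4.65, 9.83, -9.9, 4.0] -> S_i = Random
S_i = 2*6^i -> [2, 12, 72, 432, 2592]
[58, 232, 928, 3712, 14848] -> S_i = 58*4^i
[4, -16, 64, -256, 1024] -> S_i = 4*-4^i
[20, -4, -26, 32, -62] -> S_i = Random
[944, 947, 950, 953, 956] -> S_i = 944 + 3*i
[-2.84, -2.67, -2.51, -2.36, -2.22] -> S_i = -2.84*0.94^i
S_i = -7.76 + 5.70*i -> [-7.76, -2.06, 3.64, 9.34, 15.04]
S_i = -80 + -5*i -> [-80, -85, -90, -95, -100]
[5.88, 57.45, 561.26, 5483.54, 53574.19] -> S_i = 5.88*9.77^i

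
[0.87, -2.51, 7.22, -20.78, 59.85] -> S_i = 0.87*(-2.88)^i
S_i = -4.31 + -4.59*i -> [-4.31, -8.9, -13.49, -18.08, -22.67]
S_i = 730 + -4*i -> [730, 726, 722, 718, 714]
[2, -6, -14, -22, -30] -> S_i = 2 + -8*i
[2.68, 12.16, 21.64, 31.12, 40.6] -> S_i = 2.68 + 9.48*i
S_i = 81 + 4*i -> [81, 85, 89, 93, 97]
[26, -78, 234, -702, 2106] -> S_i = 26*-3^i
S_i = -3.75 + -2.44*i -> [-3.75, -6.19, -8.63, -11.07, -13.51]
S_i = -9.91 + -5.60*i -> [-9.91, -15.51, -21.11, -26.71, -32.31]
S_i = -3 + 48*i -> [-3, 45, 93, 141, 189]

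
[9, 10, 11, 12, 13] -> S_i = 9 + 1*i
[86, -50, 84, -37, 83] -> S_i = Random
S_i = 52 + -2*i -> [52, 50, 48, 46, 44]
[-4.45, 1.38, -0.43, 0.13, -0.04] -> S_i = -4.45*(-0.31)^i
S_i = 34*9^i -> [34, 306, 2754, 24786, 223074]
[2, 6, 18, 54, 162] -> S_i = 2*3^i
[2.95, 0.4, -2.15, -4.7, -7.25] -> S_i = 2.95 + -2.55*i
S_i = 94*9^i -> [94, 846, 7614, 68526, 616734]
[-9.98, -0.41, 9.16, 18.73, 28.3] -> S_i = -9.98 + 9.57*i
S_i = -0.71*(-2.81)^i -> [-0.71, 2.0, -5.61, 15.75, -44.27]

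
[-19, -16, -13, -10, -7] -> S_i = -19 + 3*i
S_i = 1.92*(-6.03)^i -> [1.92, -11.58, 69.81, -420.97, 2538.46]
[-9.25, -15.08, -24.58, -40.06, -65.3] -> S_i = -9.25*1.63^i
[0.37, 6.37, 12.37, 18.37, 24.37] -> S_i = 0.37 + 6.00*i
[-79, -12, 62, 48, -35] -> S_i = Random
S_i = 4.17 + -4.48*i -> [4.17, -0.31, -4.79, -9.27, -13.75]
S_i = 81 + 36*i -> [81, 117, 153, 189, 225]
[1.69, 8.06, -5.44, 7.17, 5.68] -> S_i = Random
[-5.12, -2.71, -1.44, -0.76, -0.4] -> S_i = -5.12*0.53^i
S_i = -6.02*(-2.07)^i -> [-6.02, 12.46, -25.8, 53.4, -110.53]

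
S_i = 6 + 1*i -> [6, 7, 8, 9, 10]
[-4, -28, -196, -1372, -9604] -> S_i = -4*7^i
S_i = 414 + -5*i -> [414, 409, 404, 399, 394]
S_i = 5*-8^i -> [5, -40, 320, -2560, 20480]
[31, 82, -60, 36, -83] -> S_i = Random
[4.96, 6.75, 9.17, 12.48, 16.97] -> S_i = 4.96*1.36^i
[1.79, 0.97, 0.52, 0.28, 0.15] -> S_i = 1.79*0.54^i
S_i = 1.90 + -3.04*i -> [1.9, -1.14, -4.18, -7.22, -10.26]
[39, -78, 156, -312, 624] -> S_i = 39*-2^i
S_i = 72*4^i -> [72, 288, 1152, 4608, 18432]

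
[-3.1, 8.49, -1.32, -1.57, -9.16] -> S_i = Random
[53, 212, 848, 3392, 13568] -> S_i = 53*4^i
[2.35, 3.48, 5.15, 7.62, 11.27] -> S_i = 2.35*1.48^i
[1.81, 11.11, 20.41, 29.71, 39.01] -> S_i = 1.81 + 9.30*i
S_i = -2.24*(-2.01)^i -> [-2.24, 4.5, -9.05, 18.19, -36.56]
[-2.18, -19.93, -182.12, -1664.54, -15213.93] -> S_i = -2.18*9.14^i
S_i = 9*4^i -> [9, 36, 144, 576, 2304]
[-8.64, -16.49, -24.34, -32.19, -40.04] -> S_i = -8.64 + -7.85*i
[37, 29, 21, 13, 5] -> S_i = 37 + -8*i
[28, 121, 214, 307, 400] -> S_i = 28 + 93*i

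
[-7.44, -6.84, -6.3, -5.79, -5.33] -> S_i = -7.44*0.92^i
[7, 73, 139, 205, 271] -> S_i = 7 + 66*i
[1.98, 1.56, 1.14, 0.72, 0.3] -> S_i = 1.98 + -0.42*i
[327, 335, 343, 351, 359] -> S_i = 327 + 8*i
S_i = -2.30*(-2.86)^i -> [-2.3, 6.58, -18.81, 53.81, -153.88]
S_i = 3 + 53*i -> [3, 56, 109, 162, 215]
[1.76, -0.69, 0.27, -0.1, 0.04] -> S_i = 1.76*(-0.39)^i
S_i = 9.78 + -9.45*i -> [9.78, 0.33, -9.12, -18.57, -28.02]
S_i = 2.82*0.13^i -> [2.82, 0.37, 0.05, 0.01, 0.0]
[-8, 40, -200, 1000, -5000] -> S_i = -8*-5^i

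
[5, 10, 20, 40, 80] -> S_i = 5*2^i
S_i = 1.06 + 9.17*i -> [1.06, 10.23, 19.4, 28.57, 37.74]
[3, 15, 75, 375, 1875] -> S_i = 3*5^i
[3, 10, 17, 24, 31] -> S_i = 3 + 7*i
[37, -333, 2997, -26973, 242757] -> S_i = 37*-9^i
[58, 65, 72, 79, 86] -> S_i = 58 + 7*i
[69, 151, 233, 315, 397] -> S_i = 69 + 82*i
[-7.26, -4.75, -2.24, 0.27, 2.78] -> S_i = -7.26 + 2.51*i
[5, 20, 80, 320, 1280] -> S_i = 5*4^i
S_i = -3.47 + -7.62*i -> [-3.47, -11.09, -18.71, -26.33, -33.95]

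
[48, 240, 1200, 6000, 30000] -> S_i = 48*5^i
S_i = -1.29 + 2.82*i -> [-1.29, 1.53, 4.35, 7.17, 9.99]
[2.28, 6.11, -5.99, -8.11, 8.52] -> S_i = Random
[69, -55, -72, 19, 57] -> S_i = Random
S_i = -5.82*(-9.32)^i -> [-5.82, 54.24, -505.54, 4711.63, -43912.35]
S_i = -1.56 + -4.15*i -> [-1.56, -5.71, -9.86, -14.01, -18.16]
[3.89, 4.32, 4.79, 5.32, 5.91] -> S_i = 3.89*1.11^i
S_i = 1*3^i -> [1, 3, 9, 27, 81]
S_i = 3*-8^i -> [3, -24, 192, -1536, 12288]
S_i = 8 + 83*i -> [8, 91, 174, 257, 340]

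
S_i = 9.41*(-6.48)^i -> [9.41, -60.98, 395.13, -2560.44, 16591.65]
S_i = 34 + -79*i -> [34, -45, -124, -203, -282]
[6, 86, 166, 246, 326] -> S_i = 6 + 80*i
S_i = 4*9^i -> [4, 36, 324, 2916, 26244]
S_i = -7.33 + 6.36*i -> [-7.33, -0.97, 5.39, 11.75, 18.11]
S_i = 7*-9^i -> [7, -63, 567, -5103, 45927]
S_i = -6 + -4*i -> [-6, -10, -14, -18, -22]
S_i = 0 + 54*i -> [0, 54, 108, 162, 216]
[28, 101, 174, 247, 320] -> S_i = 28 + 73*i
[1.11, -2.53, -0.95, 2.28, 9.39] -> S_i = Random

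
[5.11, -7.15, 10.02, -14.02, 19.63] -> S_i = 5.11*(-1.40)^i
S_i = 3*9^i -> [3, 27, 243, 2187, 19683]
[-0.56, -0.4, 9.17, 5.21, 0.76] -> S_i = Random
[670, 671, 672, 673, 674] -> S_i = 670 + 1*i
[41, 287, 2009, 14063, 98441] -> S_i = 41*7^i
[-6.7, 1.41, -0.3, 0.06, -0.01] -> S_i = -6.70*(-0.21)^i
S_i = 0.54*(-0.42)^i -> [0.54, -0.23, 0.1, -0.04, 0.02]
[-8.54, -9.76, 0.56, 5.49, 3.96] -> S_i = Random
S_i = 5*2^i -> [5, 10, 20, 40, 80]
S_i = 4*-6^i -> [4, -24, 144, -864, 5184]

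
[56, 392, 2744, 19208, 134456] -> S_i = 56*7^i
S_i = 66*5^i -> [66, 330, 1650, 8250, 41250]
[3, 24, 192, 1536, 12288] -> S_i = 3*8^i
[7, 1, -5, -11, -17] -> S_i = 7 + -6*i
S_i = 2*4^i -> [2, 8, 32, 128, 512]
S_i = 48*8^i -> [48, 384, 3072, 24576, 196608]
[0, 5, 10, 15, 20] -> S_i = 0 + 5*i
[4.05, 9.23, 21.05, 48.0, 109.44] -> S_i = 4.05*2.28^i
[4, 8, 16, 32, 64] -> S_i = 4*2^i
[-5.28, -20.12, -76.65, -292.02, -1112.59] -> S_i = -5.28*3.81^i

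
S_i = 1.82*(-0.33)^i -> [1.82, -0.6, 0.2, -0.07, 0.02]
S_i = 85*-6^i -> [85, -510, 3060, -18360, 110160]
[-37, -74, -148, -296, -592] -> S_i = -37*2^i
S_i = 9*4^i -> [9, 36, 144, 576, 2304]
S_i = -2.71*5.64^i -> [-2.71, -15.28, -86.2, -486.19, -2742.12]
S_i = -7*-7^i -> [-7, 49, -343, 2401, -16807]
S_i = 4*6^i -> [4, 24, 144, 864, 5184]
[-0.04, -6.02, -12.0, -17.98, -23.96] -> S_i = -0.04 + -5.98*i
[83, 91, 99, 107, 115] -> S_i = 83 + 8*i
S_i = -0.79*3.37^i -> [-0.79, -2.66, -8.97, -30.24, -101.89]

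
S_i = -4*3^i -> [-4, -12, -36, -108, -324]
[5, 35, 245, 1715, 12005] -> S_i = 5*7^i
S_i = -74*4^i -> [-74, -296, -1184, -4736, -18944]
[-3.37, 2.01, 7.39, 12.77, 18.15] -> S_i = -3.37 + 5.38*i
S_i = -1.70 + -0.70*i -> [-1.7, -2.4, -3.1, -3.8, -4.5]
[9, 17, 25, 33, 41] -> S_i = 9 + 8*i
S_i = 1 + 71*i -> [1, 72, 143, 214, 285]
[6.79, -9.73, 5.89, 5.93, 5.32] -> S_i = Random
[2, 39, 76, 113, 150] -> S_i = 2 + 37*i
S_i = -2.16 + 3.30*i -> [-2.16, 1.14, 4.44, 7.74, 11.04]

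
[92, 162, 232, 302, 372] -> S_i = 92 + 70*i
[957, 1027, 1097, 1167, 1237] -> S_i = 957 + 70*i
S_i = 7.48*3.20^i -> [7.48, 23.94, 76.6, 245.1, 784.33]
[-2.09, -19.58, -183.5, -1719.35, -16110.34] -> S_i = -2.09*9.37^i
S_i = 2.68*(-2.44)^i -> [2.68, -6.54, 15.96, -38.93, 94.99]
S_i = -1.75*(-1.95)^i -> [-1.75, 3.41, -6.65, 12.98, -25.3]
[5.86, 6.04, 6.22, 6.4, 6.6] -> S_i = 5.86*1.03^i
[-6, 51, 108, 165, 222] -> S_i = -6 + 57*i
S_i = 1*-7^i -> [1, -7, 49, -343, 2401]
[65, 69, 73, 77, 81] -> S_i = 65 + 4*i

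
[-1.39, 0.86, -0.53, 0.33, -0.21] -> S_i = -1.39*(-0.62)^i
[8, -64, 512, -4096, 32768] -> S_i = 8*-8^i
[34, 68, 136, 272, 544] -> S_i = 34*2^i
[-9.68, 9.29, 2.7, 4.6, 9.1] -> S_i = Random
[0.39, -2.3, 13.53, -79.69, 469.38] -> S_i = 0.39*(-5.89)^i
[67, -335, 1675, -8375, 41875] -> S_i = 67*-5^i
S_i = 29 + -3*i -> [29, 26, 23, 20, 17]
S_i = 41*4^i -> [41, 164, 656, 2624, 10496]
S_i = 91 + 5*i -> [91, 96, 101, 106, 111]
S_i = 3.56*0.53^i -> [3.56, 1.89, 1.0, 0.53, 0.28]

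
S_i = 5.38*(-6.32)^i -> [5.38, -34.0, 214.89, -1358.11, 8583.23]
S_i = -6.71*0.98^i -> [-6.71, -6.58, -6.44, -6.32, -6.19]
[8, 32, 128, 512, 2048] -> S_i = 8*4^i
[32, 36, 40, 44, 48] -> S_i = 32 + 4*i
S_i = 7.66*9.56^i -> [7.66, 73.23, 700.07, 6692.72, 63982.37]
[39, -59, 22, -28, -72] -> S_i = Random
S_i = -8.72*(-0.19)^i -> [-8.72, 1.66, -0.31, 0.06, -0.01]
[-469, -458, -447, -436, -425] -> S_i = -469 + 11*i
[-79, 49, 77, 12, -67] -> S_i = Random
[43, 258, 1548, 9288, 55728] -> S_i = 43*6^i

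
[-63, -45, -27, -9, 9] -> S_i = -63 + 18*i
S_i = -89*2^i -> [-89, -178, -356, -712, -1424]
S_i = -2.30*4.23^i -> [-2.3, -9.73, -41.15, -174.08, -736.36]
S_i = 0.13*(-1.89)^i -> [0.13, -0.25, 0.46, -0.88, 1.66]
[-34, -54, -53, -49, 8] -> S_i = Random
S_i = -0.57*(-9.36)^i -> [-0.57, 5.34, -49.94, 467.41, -4375.0]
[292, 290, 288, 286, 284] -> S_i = 292 + -2*i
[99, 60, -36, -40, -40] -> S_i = Random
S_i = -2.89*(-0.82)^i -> [-2.89, 2.37, -1.94, 1.59, -1.31]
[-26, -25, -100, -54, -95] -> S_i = Random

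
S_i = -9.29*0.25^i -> [-9.29, -2.32, -0.58, -0.15, -0.04]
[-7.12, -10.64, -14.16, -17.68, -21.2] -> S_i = -7.12 + -3.52*i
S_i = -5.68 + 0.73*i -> [-5.68, -4.95, -4.22, -3.49, -2.76]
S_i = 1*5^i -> [1, 5, 25, 125, 625]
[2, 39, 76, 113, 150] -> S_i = 2 + 37*i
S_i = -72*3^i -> [-72, -216, -648, -1944, -5832]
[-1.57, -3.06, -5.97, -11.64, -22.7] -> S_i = -1.57*1.95^i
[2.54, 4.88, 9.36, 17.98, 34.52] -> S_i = 2.54*1.92^i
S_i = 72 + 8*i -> [72, 80, 88, 96, 104]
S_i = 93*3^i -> [93, 279, 837, 2511, 7533]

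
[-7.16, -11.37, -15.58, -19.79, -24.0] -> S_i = -7.16 + -4.21*i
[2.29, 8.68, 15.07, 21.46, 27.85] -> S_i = 2.29 + 6.39*i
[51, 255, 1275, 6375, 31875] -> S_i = 51*5^i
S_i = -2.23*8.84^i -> [-2.23, -19.71, -174.26, -1540.5, -13618.02]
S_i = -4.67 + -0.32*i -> [-4.67, -4.99, -5.31, -5.63, -5.95]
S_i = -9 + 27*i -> [-9, 18, 45, 72, 99]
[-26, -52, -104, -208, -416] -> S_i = -26*2^i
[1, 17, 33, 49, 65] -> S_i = 1 + 16*i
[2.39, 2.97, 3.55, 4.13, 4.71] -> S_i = 2.39 + 0.58*i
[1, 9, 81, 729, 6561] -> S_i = 1*9^i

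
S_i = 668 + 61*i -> [668, 729, 790, 851, 912]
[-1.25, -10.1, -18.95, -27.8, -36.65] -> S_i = -1.25 + -8.85*i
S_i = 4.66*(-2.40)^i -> [4.66, -11.18, 26.84, -64.42, 154.61]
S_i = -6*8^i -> [-6, -48, -384, -3072, -24576]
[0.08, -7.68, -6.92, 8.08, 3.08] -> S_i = Random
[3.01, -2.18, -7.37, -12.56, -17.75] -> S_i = 3.01 + -5.19*i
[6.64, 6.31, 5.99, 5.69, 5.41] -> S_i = 6.64*0.95^i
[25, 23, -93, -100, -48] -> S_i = Random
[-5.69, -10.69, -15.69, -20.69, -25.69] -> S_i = -5.69 + -5.00*i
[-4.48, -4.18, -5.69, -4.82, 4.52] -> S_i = Random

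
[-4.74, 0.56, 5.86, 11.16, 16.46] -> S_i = -4.74 + 5.30*i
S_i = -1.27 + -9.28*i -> [-1.27, -10.55, -19.83, -29.11, -38.39]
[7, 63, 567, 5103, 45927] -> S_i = 7*9^i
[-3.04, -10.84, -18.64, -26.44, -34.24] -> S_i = -3.04 + -7.80*i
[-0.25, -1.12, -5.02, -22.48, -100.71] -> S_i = -0.25*4.48^i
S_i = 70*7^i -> [70, 490, 3430, 24010, 168070]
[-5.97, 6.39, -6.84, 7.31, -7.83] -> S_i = -5.97*(-1.07)^i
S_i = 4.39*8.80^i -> [4.39, 38.63, 339.96, 2991.66, 26326.63]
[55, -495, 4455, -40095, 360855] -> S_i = 55*-9^i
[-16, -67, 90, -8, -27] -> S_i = Random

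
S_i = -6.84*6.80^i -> [-6.84, -46.51, -316.28, -2150.71, -14624.86]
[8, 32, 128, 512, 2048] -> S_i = 8*4^i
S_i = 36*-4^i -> [36, -144, 576, -2304, 9216]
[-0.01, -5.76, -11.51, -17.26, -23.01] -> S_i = -0.01 + -5.75*i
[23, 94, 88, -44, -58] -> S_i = Random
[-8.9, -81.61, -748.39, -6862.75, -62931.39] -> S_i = -8.90*9.17^i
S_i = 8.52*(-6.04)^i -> [8.52, -51.46, 310.82, -1877.37, 11339.33]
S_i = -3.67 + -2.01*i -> [-3.67, -5.68, -7.69, -9.7, -11.71]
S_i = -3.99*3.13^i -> [-3.99, -12.49, -39.09, -122.35, -382.96]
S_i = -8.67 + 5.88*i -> [-8.67, -2.79, 3.09, 8.97, 14.85]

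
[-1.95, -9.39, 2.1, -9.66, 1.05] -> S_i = Random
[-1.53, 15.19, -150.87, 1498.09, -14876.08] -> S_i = -1.53*(-9.93)^i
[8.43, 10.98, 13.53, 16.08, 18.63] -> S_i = 8.43 + 2.55*i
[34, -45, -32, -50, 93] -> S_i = Random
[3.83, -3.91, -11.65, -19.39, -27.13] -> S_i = 3.83 + -7.74*i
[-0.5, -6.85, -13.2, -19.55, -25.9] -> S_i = -0.50 + -6.35*i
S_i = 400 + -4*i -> [400, 396, 392, 388, 384]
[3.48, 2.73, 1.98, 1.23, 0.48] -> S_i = 3.48 + -0.75*i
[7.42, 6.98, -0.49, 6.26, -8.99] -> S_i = Random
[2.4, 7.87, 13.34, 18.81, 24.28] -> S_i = 2.40 + 5.47*i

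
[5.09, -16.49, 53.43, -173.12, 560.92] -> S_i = 5.09*(-3.24)^i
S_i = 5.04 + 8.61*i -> [5.04, 13.65, 22.26, 30.87, 39.48]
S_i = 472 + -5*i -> [472, 467, 462, 457, 452]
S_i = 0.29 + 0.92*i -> [0.29, 1.21, 2.13, 3.05, 3.97]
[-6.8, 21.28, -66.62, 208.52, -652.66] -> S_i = -6.80*(-3.13)^i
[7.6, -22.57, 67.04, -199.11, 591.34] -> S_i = 7.60*(-2.97)^i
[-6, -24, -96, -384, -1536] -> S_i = -6*4^i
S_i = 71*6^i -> [71, 426, 2556, 15336, 92016]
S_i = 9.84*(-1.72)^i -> [9.84, -16.92, 29.11, -50.07, 86.12]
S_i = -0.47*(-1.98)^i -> [-0.47, 0.93, -1.84, 3.65, -7.22]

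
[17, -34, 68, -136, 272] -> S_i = 17*-2^i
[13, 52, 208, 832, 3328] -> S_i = 13*4^i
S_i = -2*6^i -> [-2, -12, -72, -432, -2592]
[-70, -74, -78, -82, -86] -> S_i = -70 + -4*i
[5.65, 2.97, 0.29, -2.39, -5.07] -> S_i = 5.65 + -2.68*i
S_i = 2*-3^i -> [2, -6, 18, -54, 162]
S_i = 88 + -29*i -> [88, 59, 30, 1, -28]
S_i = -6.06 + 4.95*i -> [-6.06, -1.11, 3.84, 8.79, 13.74]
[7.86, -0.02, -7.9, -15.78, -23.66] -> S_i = 7.86 + -7.88*i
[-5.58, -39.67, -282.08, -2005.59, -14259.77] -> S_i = -5.58*7.11^i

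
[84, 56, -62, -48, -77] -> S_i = Random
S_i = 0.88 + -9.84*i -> [0.88, -8.96, -18.8, -28.64, -38.48]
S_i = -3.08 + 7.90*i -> [-3.08, 4.82, 12.72, 20.62, 28.52]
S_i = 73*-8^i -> [73, -584, 4672, -37376, 299008]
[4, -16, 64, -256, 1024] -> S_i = 4*-4^i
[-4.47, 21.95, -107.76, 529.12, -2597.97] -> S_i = -4.47*(-4.91)^i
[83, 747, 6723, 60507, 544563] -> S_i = 83*9^i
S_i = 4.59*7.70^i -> [4.59, 35.34, 272.14, 2095.49, 16135.25]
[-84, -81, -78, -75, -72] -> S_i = -84 + 3*i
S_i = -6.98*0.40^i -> [-6.98, -2.79, -1.12, -0.45, -0.18]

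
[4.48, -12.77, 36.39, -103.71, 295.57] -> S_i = 4.48*(-2.85)^i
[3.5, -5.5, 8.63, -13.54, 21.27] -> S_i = 3.50*(-1.57)^i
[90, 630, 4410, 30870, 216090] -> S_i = 90*7^i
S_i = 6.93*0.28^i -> [6.93, 1.94, 0.54, 0.15, 0.04]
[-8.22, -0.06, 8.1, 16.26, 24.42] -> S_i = -8.22 + 8.16*i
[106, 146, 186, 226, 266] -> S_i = 106 + 40*i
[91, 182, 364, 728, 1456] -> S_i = 91*2^i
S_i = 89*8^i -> [89, 712, 5696, 45568, 364544]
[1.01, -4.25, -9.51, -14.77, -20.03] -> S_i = 1.01 + -5.26*i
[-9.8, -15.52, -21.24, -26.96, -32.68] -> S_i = -9.80 + -5.72*i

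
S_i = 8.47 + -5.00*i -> [8.47, 3.47, -1.53, -6.53, -11.53]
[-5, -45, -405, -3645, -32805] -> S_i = -5*9^i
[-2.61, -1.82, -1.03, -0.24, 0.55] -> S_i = -2.61 + 0.79*i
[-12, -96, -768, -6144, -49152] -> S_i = -12*8^i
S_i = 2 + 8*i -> [2, 10, 18, 26, 34]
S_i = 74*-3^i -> [74, -222, 666, -1998, 5994]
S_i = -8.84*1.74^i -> [-8.84, -15.38, -26.76, -46.57, -81.03]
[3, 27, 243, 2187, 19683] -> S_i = 3*9^i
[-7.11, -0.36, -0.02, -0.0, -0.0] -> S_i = -7.11*0.05^i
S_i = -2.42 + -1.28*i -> [-2.42, -3.7, -4.98, -6.26, -7.54]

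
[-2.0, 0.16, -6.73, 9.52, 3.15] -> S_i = Random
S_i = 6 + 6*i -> [6, 12, 18, 24, 30]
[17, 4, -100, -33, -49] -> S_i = Random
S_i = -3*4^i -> [-3, -12, -48, -192, -768]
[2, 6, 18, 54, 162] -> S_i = 2*3^i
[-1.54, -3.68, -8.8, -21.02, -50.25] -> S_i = -1.54*2.39^i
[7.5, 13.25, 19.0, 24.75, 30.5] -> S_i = 7.50 + 5.75*i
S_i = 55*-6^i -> [55, -330, 1980, -11880, 71280]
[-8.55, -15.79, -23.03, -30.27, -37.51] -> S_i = -8.55 + -7.24*i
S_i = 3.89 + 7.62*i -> [3.89, 11.51, 19.13, 26.75, 34.37]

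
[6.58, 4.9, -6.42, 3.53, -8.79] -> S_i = Random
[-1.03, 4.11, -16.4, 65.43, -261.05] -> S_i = -1.03*(-3.99)^i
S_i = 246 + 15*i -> [246, 261, 276, 291, 306]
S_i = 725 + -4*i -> [725, 721, 717, 713, 709]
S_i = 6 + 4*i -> [6, 10, 14, 18, 22]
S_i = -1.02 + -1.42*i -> [-1.02, -2.44, -3.86, -5.28, -6.7]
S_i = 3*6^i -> [3, 18, 108, 648, 3888]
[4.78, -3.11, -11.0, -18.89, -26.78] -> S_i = 4.78 + -7.89*i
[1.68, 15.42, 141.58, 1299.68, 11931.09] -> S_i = 1.68*9.18^i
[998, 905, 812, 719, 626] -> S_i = 998 + -93*i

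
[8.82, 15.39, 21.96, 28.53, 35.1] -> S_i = 8.82 + 6.57*i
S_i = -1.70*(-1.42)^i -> [-1.7, 2.41, -3.43, 4.87, -6.91]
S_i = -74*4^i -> [-74, -296, -1184, -4736, -18944]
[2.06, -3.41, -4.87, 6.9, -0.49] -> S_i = Random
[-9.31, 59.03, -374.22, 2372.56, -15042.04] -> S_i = -9.31*(-6.34)^i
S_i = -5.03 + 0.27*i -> [-5.03, -4.76, -4.49, -4.22, -3.95]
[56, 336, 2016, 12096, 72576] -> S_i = 56*6^i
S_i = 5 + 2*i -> [5, 7, 9, 11, 13]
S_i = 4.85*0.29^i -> [4.85, 1.41, 0.41, 0.12, 0.03]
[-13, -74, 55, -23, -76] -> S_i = Random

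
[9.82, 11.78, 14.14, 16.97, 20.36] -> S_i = 9.82*1.20^i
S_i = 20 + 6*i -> [20, 26, 32, 38, 44]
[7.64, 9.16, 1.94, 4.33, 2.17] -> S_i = Random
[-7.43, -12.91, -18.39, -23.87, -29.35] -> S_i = -7.43 + -5.48*i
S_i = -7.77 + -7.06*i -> [-7.77, -14.83, -21.89, -28.95, -36.01]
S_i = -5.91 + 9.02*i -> [-5.91, 3.11, 12.13, 21.15, 30.17]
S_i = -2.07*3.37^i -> [-2.07, -6.98, -23.51, -79.22, -266.99]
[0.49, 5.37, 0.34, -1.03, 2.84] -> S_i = Random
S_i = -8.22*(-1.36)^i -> [-8.22, 11.18, -15.2, 20.68, -28.12]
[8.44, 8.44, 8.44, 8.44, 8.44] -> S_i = 8.44*1.00^i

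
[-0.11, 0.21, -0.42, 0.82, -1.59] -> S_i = -0.11*(-1.95)^i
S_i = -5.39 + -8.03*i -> [-5.39, -13.42, -21.45, -29.48, -37.51]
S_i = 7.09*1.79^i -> [7.09, 12.69, 22.72, 40.66, 72.79]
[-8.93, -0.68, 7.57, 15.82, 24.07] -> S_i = -8.93 + 8.25*i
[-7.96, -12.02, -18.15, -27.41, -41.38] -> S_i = -7.96*1.51^i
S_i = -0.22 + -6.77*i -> [-0.22, -6.99, -13.76, -20.53, -27.3]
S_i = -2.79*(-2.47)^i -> [-2.79, 6.89, -17.02, 42.04, -103.85]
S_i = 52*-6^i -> [52, -312, 1872, -11232, 67392]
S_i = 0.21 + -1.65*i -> [0.21, -1.44, -3.09, -4.74, -6.39]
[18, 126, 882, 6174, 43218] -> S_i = 18*7^i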